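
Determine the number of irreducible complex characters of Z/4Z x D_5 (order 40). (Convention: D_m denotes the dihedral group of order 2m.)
16

Proof sketch: The number of irreducible complex representations of a finite group equals its number of conjugacy classes. For a direct product, #classes(G x H) = #classes(G) * #classes(H). Z/4Z has 4 classes (abelian), D_5 has 4 classes, so 4 * 4 = 16, so Z/4Z x D_5 (order 40) has exactly 16 irreducible complex representations.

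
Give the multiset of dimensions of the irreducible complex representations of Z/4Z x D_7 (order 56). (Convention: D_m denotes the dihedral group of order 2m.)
Dimensions: 1, 1, 1, 1, 1, 1, 1, 1, 2, 2, 2, 2, 2, 2, 2, 2, 2, 2, 2, 2

Derivation: There are 20 irreducibles (= number of conjugacy classes). Their dimensions d_i satisfy sum d_i^2 = |G| = 56: 1 + 1 + 1 + 1 + 1 + 1 + 1 + 1 + 4 + 4 + 4 + 4 + 4 + 4 + 4 + 4 + 4 + 4 + 4 + 4 = 56. (For the product with Z/4Z: each of the 4 1-dim characters of Z/4Z tensors with each irrep of D_7, giving 4 copies of each D_7-dimension.)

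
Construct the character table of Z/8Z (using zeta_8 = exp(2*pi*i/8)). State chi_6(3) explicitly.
Character table of Z/8Z (irreps indexed chi_0,...,chi_7 with chi_k(m) = zeta_8^(k*m), zeta_8 = exp(2*pi*i/8)):
  irrep \ class  {0} (size 1)  {1} (size 1)    {2} (size 1)  {3} (size 1)    {4} (size 1)  {5} (size 1)    {6} (size 1)  {7} (size 1)  
  chi_0          1             1               1             1               1             1               1             1             
  chi_1          1             exp(I*pi/4)     I             exp(3*I*pi/4)   -1            exp(-3*I*pi/4)  -I            exp(-I*pi/4)  
  chi_2          1             I               -1            -I              1             I               -1            -I            
  chi_3          1             exp(3*I*pi/4)   -I            exp(I*pi/4)     -1            exp(-I*pi/4)    I             exp(-3*I*pi/4)
  chi_4          1             -1              1             -1              1             -1              1             -1            
  chi_5          1             exp(-3*I*pi/4)  I             exp(-I*pi/4)    -1            exp(I*pi/4)     -I            exp(3*I*pi/4) 
  chi_6          1             -I              -1            I               1             -I              -1            I             
  chi_7          1             exp(-I*pi/4)    -I            exp(-3*I*pi/4)  -1            exp(3*I*pi/4)   I             exp(I*pi/4)   

Spot check: chi_6(3) = zeta_8^(6*3) = zeta_8^18 = I.

Solution. Z/8Z is abelian, so all 8 irreducible complex representations are 1-dimensional. They are given by chi_k(m) = zeta_8^(k*m) for k = 0,...,7. Row orthogonality: sum_m chi_k(m) conj(chi_l(m)) = 8 * [k = l].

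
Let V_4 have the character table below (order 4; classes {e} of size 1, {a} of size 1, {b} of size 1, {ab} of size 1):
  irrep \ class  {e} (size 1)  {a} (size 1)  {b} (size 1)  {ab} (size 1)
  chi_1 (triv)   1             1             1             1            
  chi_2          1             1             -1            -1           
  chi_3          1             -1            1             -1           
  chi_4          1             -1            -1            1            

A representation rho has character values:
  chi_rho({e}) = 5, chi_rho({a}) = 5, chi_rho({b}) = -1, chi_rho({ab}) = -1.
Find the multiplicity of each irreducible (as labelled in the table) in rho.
Multiplicities: chi_1: 2, chi_2: 3, chi_3: 0, chi_4: 0.

Details: Use <chi_rho, chi> = (1/|G|) sum_C |C| * chi_rho(C) * conj(chi(C)) with |G| = 4 for each irreducible chi in the table:
  <chi_rho, chi_1> = (1/4)[1*(5)*conj(1) + 1*(5)*conj(1) + 1*(-1)*conj(1) + 1*(-1)*conj(1)]
      = (1/4)[(5) + (5) + (-1) + (-1)] = 8/4 = 2
  <chi_rho, chi_2> = (1/4)[1*(5)*conj(1) + 1*(5)*conj(1) + 1*(-1)*conj(-1) + 1*(-1)*conj(-1)]
      = (1/4)[(5) + (5) + (1) + (1)] = 12/4 = 3
  <chi_rho, chi_3> = (1/4)[1*(5)*conj(1) + 1*(5)*conj(-1) + 1*(-1)*conj(1) + 1*(-1)*conj(-1)]
      = (1/4)[(5) + (-5) + (-1) + (1)] = 0/4 = 0
  <chi_rho, chi_4> = (1/4)[1*(5)*conj(1) + 1*(5)*conj(-1) + 1*(-1)*conj(-1) + 1*(-1)*conj(1)]
      = (1/4)[(5) + (-5) + (1) + (-1)] = 0/4 = 0
Dimension check: dim(rho) = sum (mult * dim) = 2*1 + 3*1 + 0*1 + 0*1 = 5 = chi_rho(e) = 5.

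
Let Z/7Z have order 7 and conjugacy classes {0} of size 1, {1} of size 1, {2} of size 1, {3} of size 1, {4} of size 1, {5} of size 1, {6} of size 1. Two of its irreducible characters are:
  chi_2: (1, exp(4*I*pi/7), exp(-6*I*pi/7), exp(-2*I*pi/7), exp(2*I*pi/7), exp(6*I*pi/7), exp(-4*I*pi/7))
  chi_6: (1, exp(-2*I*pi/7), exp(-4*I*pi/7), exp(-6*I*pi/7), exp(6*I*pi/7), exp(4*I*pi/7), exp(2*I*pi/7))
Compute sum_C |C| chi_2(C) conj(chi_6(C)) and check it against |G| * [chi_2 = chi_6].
Sum = 0; so <chi_2, chi_6> = 0 (distinct irreducibles are orthogonal).

Compute term by term over conjugacy classes (|C| * chi_2(C) * conj(chi_6(C))):
  1*(1)*conj(1) + 1*(exp(4*I*pi/7))*conj(exp(-2*I*pi/7)) + 1*(exp(-6*I*pi/7))*conj(exp(-4*I*pi/7)) + 1*(exp(-2*I*pi/7))*conj(exp(-6*I*pi/7)) + 1*(exp(2*I*pi/7))*conj(exp(6*I*pi/7)) + 1*(exp(6*I*pi/7))*conj(exp(4*I*pi/7)) + 1*(exp(-4*I*pi/7))*conj(exp(2*I*pi/7))
  = (1) + (exp(6*I*pi/7)) + (exp(-2*I*pi/7)) + (exp(4*I*pi/7)) + (exp(-4*I*pi/7)) + (exp(2*I*pi/7)) + (exp(-6*I*pi/7))
  = 0.
(Exp terms are combined using exp(i*s)*conj(exp(i*t)) = exp(i*(s-t)), and sums of them are collapsed using the identity that for every m > 1 the m distinct m-th roots of unity sum to 0, e.g. 1 + exp(2*I*pi/3) + exp(-2*I*pi/3) = 0.)
Dividing by |G| = 7 gives 0/7 = 0, matching the row-orthogonality relation <chi_2, chi_6> = [chi_2 = chi_6].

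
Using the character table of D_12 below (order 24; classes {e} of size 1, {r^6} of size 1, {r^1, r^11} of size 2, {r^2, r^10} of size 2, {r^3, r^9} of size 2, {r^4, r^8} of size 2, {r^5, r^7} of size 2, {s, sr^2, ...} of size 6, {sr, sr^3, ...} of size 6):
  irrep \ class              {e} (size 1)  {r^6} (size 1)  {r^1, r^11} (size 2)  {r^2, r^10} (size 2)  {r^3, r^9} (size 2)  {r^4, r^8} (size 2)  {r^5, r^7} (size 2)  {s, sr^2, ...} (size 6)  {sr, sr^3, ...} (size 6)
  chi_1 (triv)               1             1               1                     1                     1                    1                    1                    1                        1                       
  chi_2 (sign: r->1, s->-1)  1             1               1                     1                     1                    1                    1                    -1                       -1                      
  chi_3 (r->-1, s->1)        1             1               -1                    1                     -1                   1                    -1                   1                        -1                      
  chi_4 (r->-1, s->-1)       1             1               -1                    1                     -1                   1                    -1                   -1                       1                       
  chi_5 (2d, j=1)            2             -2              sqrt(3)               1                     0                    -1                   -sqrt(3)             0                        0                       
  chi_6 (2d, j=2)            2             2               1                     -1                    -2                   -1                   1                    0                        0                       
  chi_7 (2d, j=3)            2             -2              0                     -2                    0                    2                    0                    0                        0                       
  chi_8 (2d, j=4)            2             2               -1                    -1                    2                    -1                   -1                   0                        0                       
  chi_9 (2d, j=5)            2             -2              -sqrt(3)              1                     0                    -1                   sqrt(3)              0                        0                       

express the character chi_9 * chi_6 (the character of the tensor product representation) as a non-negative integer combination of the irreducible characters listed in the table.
chi_9 tensor chi_6 = chi_7 + chi_9 (all other irreducibles have multiplicity 0).

Explanation: The character of a tensor product is the pointwise product (chi_9 * chi_6)(C) = chi_9(C) * chi_6(C):
  {e}: (2)*(2), {r^6}: (-2)*(2), {r^1, r^11}: (-sqrt(3))*(1), {r^2, r^10}: (1)*(-1), {r^3, r^9}: (0)*(-2), {r^4, r^8}: (-1)*(-1), {r^5, r^7}: (sqrt(3))*(1), {s, sr^2, ...}: (0)*(0), {sr, sr^3, ...}: (0)*(0)
so (chi_9 * chi_6) takes values
  {e} -> 4, {r^6} -> -4, {r^1, r^11} -> -sqrt(3), {r^2, r^10} -> -1, {r^3, r^9} -> 0, {r^4, r^8} -> 1, {r^5, r^7} -> sqrt(3), {s, sr^2, ...} -> 0, {sr, sr^3, ...} -> 0.
Now take the inner product of this character with each irreducible chi from the table, <chi_9*chi_6, chi> = (1/24) sum_C |C| (chi_9*chi_6)(C) conj(chi(C)):
  <chi_9*chi_6, chi_1> = (1/24)[1*(4)*conj(1) + 1*(-4)*conj(1) + 2*(-sqrt(3))*conj(1) + 2*(-1)*conj(1) + 2*(0)*conj(1) + 2*(1)*conj(1) + 2*(sqrt(3))*conj(1) + 6*(0)*conj(1) + 6*(0)*conj(1)]
      = (1/24)[(4) + (-4) + (-2*sqrt(3)) + (-2) + (0) + (2) + (2*sqrt(3)) + (0) + (0)] = 0/24 = 0
  <chi_9*chi_6, chi_2> = (1/24)[1*(4)*conj(1) + 1*(-4)*conj(1) + 2*(-sqrt(3))*conj(1) + 2*(-1)*conj(1) + 2*(0)*conj(1) + 2*(1)*conj(1) + 2*(sqrt(3))*conj(1) + 6*(0)*conj(-1) + 6*(0)*conj(-1)]
      = (1/24)[(4) + (-4) + (-2*sqrt(3)) + (-2) + (0) + (2) + (2*sqrt(3)) + (0) + (0)] = 0/24 = 0
  <chi_9*chi_6, chi_3> = (1/24)[1*(4)*conj(1) + 1*(-4)*conj(1) + 2*(-sqrt(3))*conj(-1) + 2*(-1)*conj(1) + 2*(0)*conj(-1) + 2*(1)*conj(1) + 2*(sqrt(3))*conj(-1) + 6*(0)*conj(1) + 6*(0)*conj(-1)]
      = (1/24)[(4) + (-4) + (2*sqrt(3)) + (-2) + (0) + (2) + (-2*sqrt(3)) + (0) + (0)] = 0/24 = 0
  <chi_9*chi_6, chi_4> = (1/24)[1*(4)*conj(1) + 1*(-4)*conj(1) + 2*(-sqrt(3))*conj(-1) + 2*(-1)*conj(1) + 2*(0)*conj(-1) + 2*(1)*conj(1) + 2*(sqrt(3))*conj(-1) + 6*(0)*conj(-1) + 6*(0)*conj(1)]
      = (1/24)[(4) + (-4) + (2*sqrt(3)) + (-2) + (0) + (2) + (-2*sqrt(3)) + (0) + (0)] = 0/24 = 0
  <chi_9*chi_6, chi_5> = (1/24)[1*(4)*conj(2) + 1*(-4)*conj(-2) + 2*(-sqrt(3))*conj(sqrt(3)) + 2*(-1)*conj(1) + 2*(0)*conj(0) + 2*(1)*conj(-1) + 2*(sqrt(3))*conj(-sqrt(3)) + 6*(0)*conj(0) + 6*(0)*conj(0)]
      = (1/24)[(8) + (8) + (-6) + (-2) + (0) + (-2) + (-6) + (0) + (0)] = 0/24 = 0
  <chi_9*chi_6, chi_6> = (1/24)[1*(4)*conj(2) + 1*(-4)*conj(2) + 2*(-sqrt(3))*conj(1) + 2*(-1)*conj(-1) + 2*(0)*conj(-2) + 2*(1)*conj(-1) + 2*(sqrt(3))*conj(1) + 6*(0)*conj(0) + 6*(0)*conj(0)]
      = (1/24)[(8) + (-8) + (-2*sqrt(3)) + (2) + (0) + (-2) + (2*sqrt(3)) + (0) + (0)] = 0/24 = 0
  <chi_9*chi_6, chi_7> = (1/24)[1*(4)*conj(2) + 1*(-4)*conj(-2) + 2*(-sqrt(3))*conj(0) + 2*(-1)*conj(-2) + 2*(0)*conj(0) + 2*(1)*conj(2) + 2*(sqrt(3))*conj(0) + 6*(0)*conj(0) + 6*(0)*conj(0)]
      = (1/24)[(8) + (8) + (0) + (4) + (0) + (4) + (0) + (0) + (0)] = 24/24 = 1
  <chi_9*chi_6, chi_8> = (1/24)[1*(4)*conj(2) + 1*(-4)*conj(2) + 2*(-sqrt(3))*conj(-1) + 2*(-1)*conj(-1) + 2*(0)*conj(2) + 2*(1)*conj(-1) + 2*(sqrt(3))*conj(-1) + 6*(0)*conj(0) + 6*(0)*conj(0)]
      = (1/24)[(8) + (-8) + (2*sqrt(3)) + (2) + (0) + (-2) + (-2*sqrt(3)) + (0) + (0)] = 0/24 = 0
  <chi_9*chi_6, chi_9> = (1/24)[1*(4)*conj(2) + 1*(-4)*conj(-2) + 2*(-sqrt(3))*conj(-sqrt(3)) + 2*(-1)*conj(1) + 2*(0)*conj(0) + 2*(1)*conj(-1) + 2*(sqrt(3))*conj(sqrt(3)) + 6*(0)*conj(0) + 6*(0)*conj(0)]
      = (1/24)[(8) + (8) + (6) + (-2) + (0) + (-2) + (6) + (0) + (0)] = 24/24 = 1
Hence the multiplicities are chi_7: 1, chi_9: 1. Dimension check: dim(chi_9)*dim(chi_6) = 2*2 = 4 and sum (mult * dim) = 1*2 + 1*2 = 4.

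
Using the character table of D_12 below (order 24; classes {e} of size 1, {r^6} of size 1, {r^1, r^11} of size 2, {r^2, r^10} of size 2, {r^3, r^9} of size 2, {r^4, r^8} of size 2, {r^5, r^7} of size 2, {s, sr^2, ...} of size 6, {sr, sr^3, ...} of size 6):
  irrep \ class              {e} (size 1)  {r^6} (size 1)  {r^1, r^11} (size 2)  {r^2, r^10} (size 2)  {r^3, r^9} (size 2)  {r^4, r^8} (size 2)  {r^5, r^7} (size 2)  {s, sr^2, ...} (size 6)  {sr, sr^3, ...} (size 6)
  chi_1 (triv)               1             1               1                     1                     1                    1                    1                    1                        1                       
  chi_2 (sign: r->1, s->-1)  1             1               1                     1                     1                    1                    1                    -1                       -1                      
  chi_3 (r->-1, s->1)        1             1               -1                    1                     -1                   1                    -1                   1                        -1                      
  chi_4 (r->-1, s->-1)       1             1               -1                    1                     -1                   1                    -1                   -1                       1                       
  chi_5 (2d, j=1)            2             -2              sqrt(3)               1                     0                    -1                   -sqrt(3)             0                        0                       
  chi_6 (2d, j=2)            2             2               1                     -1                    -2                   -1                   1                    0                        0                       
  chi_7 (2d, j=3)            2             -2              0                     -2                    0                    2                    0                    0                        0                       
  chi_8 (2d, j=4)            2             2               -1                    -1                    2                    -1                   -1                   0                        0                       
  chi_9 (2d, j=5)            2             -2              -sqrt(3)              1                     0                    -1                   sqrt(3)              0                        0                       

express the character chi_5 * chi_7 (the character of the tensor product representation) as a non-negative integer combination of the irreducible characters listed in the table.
chi_5 tensor chi_7 = chi_6 + chi_8 (all other irreducibles have multiplicity 0).

Argument: The character of a tensor product is the pointwise product (chi_5 * chi_7)(C) = chi_5(C) * chi_7(C):
  {e}: (2)*(2), {r^6}: (-2)*(-2), {r^1, r^11}: (sqrt(3))*(0), {r^2, r^10}: (1)*(-2), {r^3, r^9}: (0)*(0), {r^4, r^8}: (-1)*(2), {r^5, r^7}: (-sqrt(3))*(0), {s, sr^2, ...}: (0)*(0), {sr, sr^3, ...}: (0)*(0)
so (chi_5 * chi_7) takes values
  {e} -> 4, {r^6} -> 4, {r^1, r^11} -> 0, {r^2, r^10} -> -2, {r^3, r^9} -> 0, {r^4, r^8} -> -2, {r^5, r^7} -> 0, {s, sr^2, ...} -> 0, {sr, sr^3, ...} -> 0.
Now take the inner product of this character with each irreducible chi from the table, <chi_5*chi_7, chi> = (1/24) sum_C |C| (chi_5*chi_7)(C) conj(chi(C)):
  <chi_5*chi_7, chi_1> = (1/24)[1*(4)*conj(1) + 1*(4)*conj(1) + 2*(0)*conj(1) + 2*(-2)*conj(1) + 2*(0)*conj(1) + 2*(-2)*conj(1) + 2*(0)*conj(1) + 6*(0)*conj(1) + 6*(0)*conj(1)]
      = (1/24)[(4) + (4) + (0) + (-4) + (0) + (-4) + (0) + (0) + (0)] = 0/24 = 0
  <chi_5*chi_7, chi_2> = (1/24)[1*(4)*conj(1) + 1*(4)*conj(1) + 2*(0)*conj(1) + 2*(-2)*conj(1) + 2*(0)*conj(1) + 2*(-2)*conj(1) + 2*(0)*conj(1) + 6*(0)*conj(-1) + 6*(0)*conj(-1)]
      = (1/24)[(4) + (4) + (0) + (-4) + (0) + (-4) + (0) + (0) + (0)] = 0/24 = 0
  <chi_5*chi_7, chi_3> = (1/24)[1*(4)*conj(1) + 1*(4)*conj(1) + 2*(0)*conj(-1) + 2*(-2)*conj(1) + 2*(0)*conj(-1) + 2*(-2)*conj(1) + 2*(0)*conj(-1) + 6*(0)*conj(1) + 6*(0)*conj(-1)]
      = (1/24)[(4) + (4) + (0) + (-4) + (0) + (-4) + (0) + (0) + (0)] = 0/24 = 0
  <chi_5*chi_7, chi_4> = (1/24)[1*(4)*conj(1) + 1*(4)*conj(1) + 2*(0)*conj(-1) + 2*(-2)*conj(1) + 2*(0)*conj(-1) + 2*(-2)*conj(1) + 2*(0)*conj(-1) + 6*(0)*conj(-1) + 6*(0)*conj(1)]
      = (1/24)[(4) + (4) + (0) + (-4) + (0) + (-4) + (0) + (0) + (0)] = 0/24 = 0
  <chi_5*chi_7, chi_5> = (1/24)[1*(4)*conj(2) + 1*(4)*conj(-2) + 2*(0)*conj(sqrt(3)) + 2*(-2)*conj(1) + 2*(0)*conj(0) + 2*(-2)*conj(-1) + 2*(0)*conj(-sqrt(3)) + 6*(0)*conj(0) + 6*(0)*conj(0)]
      = (1/24)[(8) + (-8) + (0) + (-4) + (0) + (4) + (0) + (0) + (0)] = 0/24 = 0
  <chi_5*chi_7, chi_6> = (1/24)[1*(4)*conj(2) + 1*(4)*conj(2) + 2*(0)*conj(1) + 2*(-2)*conj(-1) + 2*(0)*conj(-2) + 2*(-2)*conj(-1) + 2*(0)*conj(1) + 6*(0)*conj(0) + 6*(0)*conj(0)]
      = (1/24)[(8) + (8) + (0) + (4) + (0) + (4) + (0) + (0) + (0)] = 24/24 = 1
  <chi_5*chi_7, chi_7> = (1/24)[1*(4)*conj(2) + 1*(4)*conj(-2) + 2*(0)*conj(0) + 2*(-2)*conj(-2) + 2*(0)*conj(0) + 2*(-2)*conj(2) + 2*(0)*conj(0) + 6*(0)*conj(0) + 6*(0)*conj(0)]
      = (1/24)[(8) + (-8) + (0) + (8) + (0) + (-8) + (0) + (0) + (0)] = 0/24 = 0
  <chi_5*chi_7, chi_8> = (1/24)[1*(4)*conj(2) + 1*(4)*conj(2) + 2*(0)*conj(-1) + 2*(-2)*conj(-1) + 2*(0)*conj(2) + 2*(-2)*conj(-1) + 2*(0)*conj(-1) + 6*(0)*conj(0) + 6*(0)*conj(0)]
      = (1/24)[(8) + (8) + (0) + (4) + (0) + (4) + (0) + (0) + (0)] = 24/24 = 1
  <chi_5*chi_7, chi_9> = (1/24)[1*(4)*conj(2) + 1*(4)*conj(-2) + 2*(0)*conj(-sqrt(3)) + 2*(-2)*conj(1) + 2*(0)*conj(0) + 2*(-2)*conj(-1) + 2*(0)*conj(sqrt(3)) + 6*(0)*conj(0) + 6*(0)*conj(0)]
      = (1/24)[(8) + (-8) + (0) + (-4) + (0) + (4) + (0) + (0) + (0)] = 0/24 = 0
Hence the multiplicities are chi_6: 1, chi_8: 1. Dimension check: dim(chi_5)*dim(chi_7) = 2*2 = 4 and sum (mult * dim) = 1*2 + 1*2 = 4.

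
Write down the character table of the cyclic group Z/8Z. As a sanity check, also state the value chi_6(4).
Character table of Z/8Z (irreps indexed chi_0,...,chi_7 with chi_k(m) = zeta_8^(k*m), zeta_8 = exp(2*pi*i/8)):
  irrep \ class  {0} (size 1)  {1} (size 1)    {2} (size 1)  {3} (size 1)    {4} (size 1)  {5} (size 1)    {6} (size 1)  {7} (size 1)  
  chi_0          1             1               1             1               1             1               1             1             
  chi_1          1             exp(I*pi/4)     I             exp(3*I*pi/4)   -1            exp(-3*I*pi/4)  -I            exp(-I*pi/4)  
  chi_2          1             I               -1            -I              1             I               -1            -I            
  chi_3          1             exp(3*I*pi/4)   -I            exp(I*pi/4)     -1            exp(-I*pi/4)    I             exp(-3*I*pi/4)
  chi_4          1             -1              1             -1              1             -1              1             -1            
  chi_5          1             exp(-3*I*pi/4)  I             exp(-I*pi/4)    -1            exp(I*pi/4)     -I            exp(3*I*pi/4) 
  chi_6          1             -I              -1            I               1             -I              -1            I             
  chi_7          1             exp(-I*pi/4)    -I            exp(-3*I*pi/4)  -1            exp(3*I*pi/4)   I             exp(I*pi/4)   

Spot check: chi_6(4) = zeta_8^(6*4) = zeta_8^24 = 1.

Reasoning: Z/8Z is abelian, so all 8 irreducible complex representations are 1-dimensional. They are given by chi_k(m) = zeta_8^(k*m) for k = 0,...,7. Row orthogonality: sum_m chi_k(m) conj(chi_l(m)) = 8 * [k = l].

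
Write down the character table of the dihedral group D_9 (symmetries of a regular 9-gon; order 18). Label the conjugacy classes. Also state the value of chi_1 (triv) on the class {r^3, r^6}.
Conjugacy classes: {e} of size 1, {r^1, r^8} of size 2, {r^2, r^7} of size 2, {r^3, r^6} of size 2, {r^4, r^5} of size 2, {s, sr, ..., sr^8} of size 9.
Character table:
  irrep \ class              {e} (size 1)  {r^1, r^8} (size 2)  {r^2, r^7} (size 2)  {r^3, r^6} (size 2)  {r^4, r^5} (size 2)  {s, sr, ..., sr^8} (size 9)
  chi_1 (triv)               1             1                    1                    1                    1                    1                          
  chi_2 (sign: r->1, s->-1)  1             1                    1                    1                    1                    -1                         
  chi_3 (2d, j=1)            2             2*cos(2*pi/9)        2*cos(4*pi/9)        -1                   -2*cos(pi/9)         0                          
  chi_4 (2d, j=2)            2             2*cos(4*pi/9)        -2*cos(pi/9)         -1                   2*cos(2*pi/9)        0                          
  chi_5 (2d, j=3)            2             -1                   -1                   2                    -1                   0                          
  chi_6 (2d, j=4)            2             -2*cos(pi/9)         2*cos(2*pi/9)        -1                   2*cos(4*pi/9)        0                          

Spot check: chi_1 (triv) on {r^3, r^6} = 1.

D_9 has order 2*9 = 18 with 6 conjugacy classes, hence 6 irreducibles. Sum of squared dims 1 + 1 + 4 + 4 + 4 + 4 = 18 = |G|. Linear characters come from the abelianisation; the 2-dimensional irreps have character r^k -> 2*cos(2*pi*j*k/9), reflections -> 0.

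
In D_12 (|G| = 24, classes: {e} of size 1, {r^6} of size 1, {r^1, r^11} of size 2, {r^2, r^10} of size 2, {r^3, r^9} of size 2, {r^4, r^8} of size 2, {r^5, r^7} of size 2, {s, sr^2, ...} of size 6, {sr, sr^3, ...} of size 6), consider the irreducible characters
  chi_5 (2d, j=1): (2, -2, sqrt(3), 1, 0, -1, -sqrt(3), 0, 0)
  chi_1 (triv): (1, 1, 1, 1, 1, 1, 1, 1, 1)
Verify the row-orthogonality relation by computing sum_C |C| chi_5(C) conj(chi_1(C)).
Sum = 0; so <chi_5, chi_1> = 0 (distinct irreducibles are orthogonal).

Details: Compute term by term over conjugacy classes (|C| * chi_5(C) * conj(chi_1(C))):
  1*(2)*conj(1) + 1*(-2)*conj(1) + 2*(sqrt(3))*conj(1) + 2*(1)*conj(1) + 2*(0)*conj(1) + 2*(-1)*conj(1) + 2*(-sqrt(3))*conj(1) + 6*(0)*conj(1) + 6*(0)*conj(1)
  = (2) + (-2) + (2*sqrt(3)) + (2) + (0) + (-2) + (-2*sqrt(3)) + (0) + (0)
  = 0.
Dividing by |G| = 24 gives 0/24 = 0, matching the row-orthogonality relation <chi_5, chi_1> = [chi_5 = chi_1].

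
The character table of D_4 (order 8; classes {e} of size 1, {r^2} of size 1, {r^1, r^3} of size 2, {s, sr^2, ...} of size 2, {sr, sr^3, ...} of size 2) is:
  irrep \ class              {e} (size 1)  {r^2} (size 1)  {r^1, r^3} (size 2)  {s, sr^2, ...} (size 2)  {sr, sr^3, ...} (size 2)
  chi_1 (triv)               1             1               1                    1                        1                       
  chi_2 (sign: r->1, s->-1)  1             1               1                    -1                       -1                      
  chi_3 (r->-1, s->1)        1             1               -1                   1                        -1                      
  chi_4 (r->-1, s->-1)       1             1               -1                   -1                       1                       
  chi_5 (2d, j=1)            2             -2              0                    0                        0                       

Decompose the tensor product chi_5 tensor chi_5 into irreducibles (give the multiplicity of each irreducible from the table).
chi_5 tensor chi_5 = chi_1 + chi_2 + chi_3 + chi_4 (all other irreducibles have multiplicity 0).

Details: The character of a tensor product is the pointwise product (chi_5 * chi_5)(C) = chi_5(C) * chi_5(C):
  {e}: (2)*(2), {r^2}: (-2)*(-2), {r^1, r^3}: (0)*(0), {s, sr^2, ...}: (0)*(0), {sr, sr^3, ...}: (0)*(0)
so (chi_5 * chi_5) takes values
  {e} -> 4, {r^2} -> 4, {r^1, r^3} -> 0, {s, sr^2, ...} -> 0, {sr, sr^3, ...} -> 0.
Now take the inner product of this character with each irreducible chi from the table, <chi_5*chi_5, chi> = (1/8) sum_C |C| (chi_5*chi_5)(C) conj(chi(C)):
  <chi_5*chi_5, chi_1> = (1/8)[1*(4)*conj(1) + 1*(4)*conj(1) + 2*(0)*conj(1) + 2*(0)*conj(1) + 2*(0)*conj(1)]
      = (1/8)[(4) + (4) + (0) + (0) + (0)] = 8/8 = 1
  <chi_5*chi_5, chi_2> = (1/8)[1*(4)*conj(1) + 1*(4)*conj(1) + 2*(0)*conj(1) + 2*(0)*conj(-1) + 2*(0)*conj(-1)]
      = (1/8)[(4) + (4) + (0) + (0) + (0)] = 8/8 = 1
  <chi_5*chi_5, chi_3> = (1/8)[1*(4)*conj(1) + 1*(4)*conj(1) + 2*(0)*conj(-1) + 2*(0)*conj(1) + 2*(0)*conj(-1)]
      = (1/8)[(4) + (4) + (0) + (0) + (0)] = 8/8 = 1
  <chi_5*chi_5, chi_4> = (1/8)[1*(4)*conj(1) + 1*(4)*conj(1) + 2*(0)*conj(-1) + 2*(0)*conj(-1) + 2*(0)*conj(1)]
      = (1/8)[(4) + (4) + (0) + (0) + (0)] = 8/8 = 1
  <chi_5*chi_5, chi_5> = (1/8)[1*(4)*conj(2) + 1*(4)*conj(-2) + 2*(0)*conj(0) + 2*(0)*conj(0) + 2*(0)*conj(0)]
      = (1/8)[(8) + (-8) + (0) + (0) + (0)] = 0/8 = 0
Hence the multiplicities are chi_1: 1, chi_2: 1, chi_3: 1, chi_4: 1. Dimension check: dim(chi_5)*dim(chi_5) = 2*2 = 4 and sum (mult * dim) = 1*1 + 1*1 + 1*1 + 1*1 = 4.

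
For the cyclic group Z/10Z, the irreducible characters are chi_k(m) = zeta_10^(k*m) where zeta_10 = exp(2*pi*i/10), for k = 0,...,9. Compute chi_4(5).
chi_4(5) = zeta_10^20 = 1

Details: chi_4(5) = zeta_10^(4*5) = zeta_10^20. Since zeta_10^10 = 1, this equals zeta_10^0 = exp(2*pi*i*0/10) = 1.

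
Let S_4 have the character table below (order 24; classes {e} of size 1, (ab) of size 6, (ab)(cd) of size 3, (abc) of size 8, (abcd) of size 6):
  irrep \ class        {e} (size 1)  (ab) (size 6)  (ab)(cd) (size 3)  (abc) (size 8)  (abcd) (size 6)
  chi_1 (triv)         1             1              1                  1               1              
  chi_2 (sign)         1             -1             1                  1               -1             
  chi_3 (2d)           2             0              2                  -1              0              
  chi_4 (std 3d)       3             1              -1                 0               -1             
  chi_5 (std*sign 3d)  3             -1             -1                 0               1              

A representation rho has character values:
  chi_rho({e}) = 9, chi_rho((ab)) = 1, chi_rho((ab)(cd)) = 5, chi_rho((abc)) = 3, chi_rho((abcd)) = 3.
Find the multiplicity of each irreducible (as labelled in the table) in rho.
Multiplicities: chi_1: 3, chi_2: 1, chi_3: 1, chi_4: 0, chi_5: 1.

Argument: Use <chi_rho, chi> = (1/|G|) sum_C |C| * chi_rho(C) * conj(chi(C)) with |G| = 24 for each irreducible chi in the table:
  <chi_rho, chi_1> = (1/24)[1*(9)*conj(1) + 6*(1)*conj(1) + 3*(5)*conj(1) + 8*(3)*conj(1) + 6*(3)*conj(1)]
      = (1/24)[(9) + (6) + (15) + (24) + (18)] = 72/24 = 3
  <chi_rho, chi_2> = (1/24)[1*(9)*conj(1) + 6*(1)*conj(-1) + 3*(5)*conj(1) + 8*(3)*conj(1) + 6*(3)*conj(-1)]
      = (1/24)[(9) + (-6) + (15) + (24) + (-18)] = 24/24 = 1
  <chi_rho, chi_3> = (1/24)[1*(9)*conj(2) + 6*(1)*conj(0) + 3*(5)*conj(2) + 8*(3)*conj(-1) + 6*(3)*conj(0)]
      = (1/24)[(18) + (0) + (30) + (-24) + (0)] = 24/24 = 1
  <chi_rho, chi_4> = (1/24)[1*(9)*conj(3) + 6*(1)*conj(1) + 3*(5)*conj(-1) + 8*(3)*conj(0) + 6*(3)*conj(-1)]
      = (1/24)[(27) + (6) + (-15) + (0) + (-18)] = 0/24 = 0
  <chi_rho, chi_5> = (1/24)[1*(9)*conj(3) + 6*(1)*conj(-1) + 3*(5)*conj(-1) + 8*(3)*conj(0) + 6*(3)*conj(1)]
      = (1/24)[(27) + (-6) + (-15) + (0) + (18)] = 24/24 = 1
Dimension check: dim(rho) = sum (mult * dim) = 3*1 + 1*1 + 1*2 + 0*3 + 1*3 = 9 = chi_rho(e) = 9.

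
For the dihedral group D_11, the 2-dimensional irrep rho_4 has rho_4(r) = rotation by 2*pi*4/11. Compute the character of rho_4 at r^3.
chi_{rho_4}(r^3) = 2*cos(2*pi*4*3/11) = 2*cos(24*pi/11)

Argument: rho_4(r^3) is rotation by angle 2*pi*4*3/11, whose trace is 2*cos(2*pi*4*3/11) = 2*cos(24*pi/11).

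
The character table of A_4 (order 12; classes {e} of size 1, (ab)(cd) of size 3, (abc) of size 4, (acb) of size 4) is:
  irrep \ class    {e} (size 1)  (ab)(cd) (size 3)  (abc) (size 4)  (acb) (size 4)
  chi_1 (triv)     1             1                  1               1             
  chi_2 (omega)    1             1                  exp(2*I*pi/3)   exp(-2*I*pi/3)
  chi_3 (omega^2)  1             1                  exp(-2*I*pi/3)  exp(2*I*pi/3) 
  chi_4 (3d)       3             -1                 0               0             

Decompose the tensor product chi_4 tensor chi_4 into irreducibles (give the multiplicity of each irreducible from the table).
chi_4 tensor chi_4 = chi_1 + chi_2 + chi_3 + 2*chi_4 (all other irreducibles have multiplicity 0).

Derivation: The character of a tensor product is the pointwise product (chi_4 * chi_4)(C) = chi_4(C) * chi_4(C):
  {e}: (3)*(3), (ab)(cd): (-1)*(-1), (abc): (0)*(0), (acb): (0)*(0)
so (chi_4 * chi_4) takes values
  {e} -> 9, (ab)(cd) -> 1, (abc) -> 0, (acb) -> 0.
Now take the inner product of this character with each irreducible chi from the table, <chi_4*chi_4, chi> = (1/12) sum_C |C| (chi_4*chi_4)(C) conj(chi(C)):
  <chi_4*chi_4, chi_1> = (1/12)[1*(9)*conj(1) + 3*(1)*conj(1) + 4*(0)*conj(1) + 4*(0)*conj(1)]
      = (1/12)[(9) + (3) + (0) + (0)] = 12/12 = 1
  <chi_4*chi_4, chi_2> = (1/12)[1*(9)*conj(1) + 3*(1)*conj(1) + 4*(0)*conj(exp(2*I*pi/3)) + 4*(0)*conj(exp(-2*I*pi/3))]
      = (1/12)[(9) + (3) + (0) + (0)] = 12/12 = 1
  <chi_4*chi_4, chi_3> = (1/12)[1*(9)*conj(1) + 3*(1)*conj(1) + 4*(0)*conj(exp(-2*I*pi/3)) + 4*(0)*conj(exp(2*I*pi/3))]
      = (1/12)[(9) + (3) + (0) + (0)] = 12/12 = 1
  <chi_4*chi_4, chi_4> = (1/12)[1*(9)*conj(3) + 3*(1)*conj(-1) + 4*(0)*conj(0) + 4*(0)*conj(0)]
      = (1/12)[(27) + (-3) + (0) + (0)] = 24/12 = 2
(Exp terms are combined using exp(i*s)*conj(exp(i*t)) = exp(i*(s-t)), and sums of them are collapsed using the identity that for every m > 1 the m distinct m-th roots of unity sum to 0, e.g. 1 + exp(2*I*pi/3) + exp(-2*I*pi/3) = 0.)
Hence the multiplicities are chi_1: 1, chi_2: 1, chi_3: 1, chi_4: 2. Dimension check: dim(chi_4)*dim(chi_4) = 3*3 = 9 and sum (mult * dim) = 1*1 + 1*1 + 1*1 + 2*3 = 9.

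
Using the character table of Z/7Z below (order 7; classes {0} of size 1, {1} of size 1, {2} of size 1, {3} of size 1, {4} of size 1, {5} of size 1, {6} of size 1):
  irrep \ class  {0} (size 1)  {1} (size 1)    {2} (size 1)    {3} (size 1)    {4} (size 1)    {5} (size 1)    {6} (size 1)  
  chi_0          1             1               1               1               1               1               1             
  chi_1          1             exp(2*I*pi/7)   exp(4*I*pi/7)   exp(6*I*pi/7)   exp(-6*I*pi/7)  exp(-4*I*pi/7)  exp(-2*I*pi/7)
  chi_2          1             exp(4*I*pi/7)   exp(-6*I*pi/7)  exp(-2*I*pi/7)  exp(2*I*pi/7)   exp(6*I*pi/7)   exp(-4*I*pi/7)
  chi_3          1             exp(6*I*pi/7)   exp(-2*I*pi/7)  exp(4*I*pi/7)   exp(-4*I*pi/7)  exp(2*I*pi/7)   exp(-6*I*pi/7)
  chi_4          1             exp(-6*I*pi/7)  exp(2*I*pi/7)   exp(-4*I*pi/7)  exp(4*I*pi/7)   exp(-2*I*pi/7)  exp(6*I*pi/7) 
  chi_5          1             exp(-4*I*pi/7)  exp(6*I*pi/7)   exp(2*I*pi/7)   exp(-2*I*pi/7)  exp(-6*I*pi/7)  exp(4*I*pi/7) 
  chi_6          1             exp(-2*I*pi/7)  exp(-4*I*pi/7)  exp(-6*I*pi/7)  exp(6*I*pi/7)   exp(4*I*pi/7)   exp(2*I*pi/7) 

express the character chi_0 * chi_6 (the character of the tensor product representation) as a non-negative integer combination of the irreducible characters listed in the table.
chi_0 tensor chi_6 = chi_6 (all other irreducibles have multiplicity 0).

Working: The character of a tensor product is the pointwise product (chi_0 * chi_6)(C) = chi_0(C) * chi_6(C):
  {0}: (1)*(1), {1}: (1)*(exp(-2*I*pi/7)), {2}: (1)*(exp(-4*I*pi/7)), {3}: (1)*(exp(-6*I*pi/7)), {4}: (1)*(exp(6*I*pi/7)), {5}: (1)*(exp(4*I*pi/7)), {6}: (1)*(exp(2*I*pi/7))
so (chi_0 * chi_6) takes values
  {0} -> 1, {1} -> exp(-2*I*pi/7), {2} -> exp(-4*I*pi/7), {3} -> exp(-6*I*pi/7), {4} -> exp(6*I*pi/7), {5} -> exp(4*I*pi/7), {6} -> exp(2*I*pi/7).
Now take the inner product of this character with each irreducible chi from the table, <chi_0*chi_6, chi> = (1/7) sum_C |C| (chi_0*chi_6)(C) conj(chi(C)):
  <chi_0*chi_6, chi_0> = (1/7)[1*(1)*conj(1) + 1*(exp(-2*I*pi/7))*conj(1) + 1*(exp(-4*I*pi/7))*conj(1) + 1*(exp(-6*I*pi/7))*conj(1) + 1*(exp(6*I*pi/7))*conj(1) + 1*(exp(4*I*pi/7))*conj(1) + 1*(exp(2*I*pi/7))*conj(1)]
      = (1/7)[(1) + (exp(-2*I*pi/7)) + (exp(-4*I*pi/7)) + (exp(-6*I*pi/7)) + (exp(6*I*pi/7)) + (exp(4*I*pi/7)) + (exp(2*I*pi/7))] = 0/7 = 0
  <chi_0*chi_6, chi_1> = (1/7)[1*(1)*conj(1) + 1*(exp(-2*I*pi/7))*conj(exp(2*I*pi/7)) + 1*(exp(-4*I*pi/7))*conj(exp(4*I*pi/7)) + 1*(exp(-6*I*pi/7))*conj(exp(6*I*pi/7)) + 1*(exp(6*I*pi/7))*conj(exp(-6*I*pi/7)) + 1*(exp(4*I*pi/7))*conj(exp(-4*I*pi/7)) + 1*(exp(2*I*pi/7))*conj(exp(-2*I*pi/7))]
      = (1/7)[(1) + (exp(-4*I*pi/7)) + (exp(6*I*pi/7)) + (exp(2*I*pi/7)) + (exp(-2*I*pi/7)) + (exp(-6*I*pi/7)) + (exp(4*I*pi/7))] = 0/7 = 0
  <chi_0*chi_6, chi_2> = (1/7)[1*(1)*conj(1) + 1*(exp(-2*I*pi/7))*conj(exp(4*I*pi/7)) + 1*(exp(-4*I*pi/7))*conj(exp(-6*I*pi/7)) + 1*(exp(-6*I*pi/7))*conj(exp(-2*I*pi/7)) + 1*(exp(6*I*pi/7))*conj(exp(2*I*pi/7)) + 1*(exp(4*I*pi/7))*conj(exp(6*I*pi/7)) + 1*(exp(2*I*pi/7))*conj(exp(-4*I*pi/7))]
      = (1/7)[(1) + (exp(-6*I*pi/7)) + (exp(2*I*pi/7)) + (exp(-4*I*pi/7)) + (exp(4*I*pi/7)) + (exp(-2*I*pi/7)) + (exp(6*I*pi/7))] = 0/7 = 0
  <chi_0*chi_6, chi_3> = (1/7)[1*(1)*conj(1) + 1*(exp(-2*I*pi/7))*conj(exp(6*I*pi/7)) + 1*(exp(-4*I*pi/7))*conj(exp(-2*I*pi/7)) + 1*(exp(-6*I*pi/7))*conj(exp(4*I*pi/7)) + 1*(exp(6*I*pi/7))*conj(exp(-4*I*pi/7)) + 1*(exp(4*I*pi/7))*conj(exp(2*I*pi/7)) + 1*(exp(2*I*pi/7))*conj(exp(-6*I*pi/7))]
      = (1/7)[(1) + (exp(6*I*pi/7)) + (exp(-2*I*pi/7)) + (exp(4*I*pi/7)) + (exp(-4*I*pi/7)) + (exp(2*I*pi/7)) + (exp(-6*I*pi/7))] = 0/7 = 0
  <chi_0*chi_6, chi_4> = (1/7)[1*(1)*conj(1) + 1*(exp(-2*I*pi/7))*conj(exp(-6*I*pi/7)) + 1*(exp(-4*I*pi/7))*conj(exp(2*I*pi/7)) + 1*(exp(-6*I*pi/7))*conj(exp(-4*I*pi/7)) + 1*(exp(6*I*pi/7))*conj(exp(4*I*pi/7)) + 1*(exp(4*I*pi/7))*conj(exp(-2*I*pi/7)) + 1*(exp(2*I*pi/7))*conj(exp(6*I*pi/7))]
      = (1/7)[(1) + (exp(4*I*pi/7)) + (exp(-6*I*pi/7)) + (exp(-2*I*pi/7)) + (exp(2*I*pi/7)) + (exp(6*I*pi/7)) + (exp(-4*I*pi/7))] = 0/7 = 0
  <chi_0*chi_6, chi_5> = (1/7)[1*(1)*conj(1) + 1*(exp(-2*I*pi/7))*conj(exp(-4*I*pi/7)) + 1*(exp(-4*I*pi/7))*conj(exp(6*I*pi/7)) + 1*(exp(-6*I*pi/7))*conj(exp(2*I*pi/7)) + 1*(exp(6*I*pi/7))*conj(exp(-2*I*pi/7)) + 1*(exp(4*I*pi/7))*conj(exp(-6*I*pi/7)) + 1*(exp(2*I*pi/7))*conj(exp(4*I*pi/7))]
      = (1/7)[(1) + (exp(2*I*pi/7)) + (exp(4*I*pi/7)) + (exp(6*I*pi/7)) + (exp(-6*I*pi/7)) + (exp(-4*I*pi/7)) + (exp(-2*I*pi/7))] = 0/7 = 0
  <chi_0*chi_6, chi_6> = (1/7)[1*(1)*conj(1) + 1*(exp(-2*I*pi/7))*conj(exp(-2*I*pi/7)) + 1*(exp(-4*I*pi/7))*conj(exp(-4*I*pi/7)) + 1*(exp(-6*I*pi/7))*conj(exp(-6*I*pi/7)) + 1*(exp(6*I*pi/7))*conj(exp(6*I*pi/7)) + 1*(exp(4*I*pi/7))*conj(exp(4*I*pi/7)) + 1*(exp(2*I*pi/7))*conj(exp(2*I*pi/7))]
      = (1/7)[(1) + (1) + (1) + (1) + (1) + (1) + (1)] = 7/7 = 1
(Exp terms are combined using exp(i*s)*conj(exp(i*t)) = exp(i*(s-t)), and sums of them are collapsed using the identity that for every m > 1 the m distinct m-th roots of unity sum to 0, e.g. 1 + exp(2*I*pi/3) + exp(-2*I*pi/3) = 0.)
Hence the multiplicities are chi_6: 1. Dimension check: dim(chi_0)*dim(chi_6) = 1*1 = 1 and sum (mult * dim) = 1*1 = 1.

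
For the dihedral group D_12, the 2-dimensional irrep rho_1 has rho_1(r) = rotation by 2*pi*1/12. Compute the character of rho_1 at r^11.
chi_{rho_1}(r^11) = 2*cos(2*pi*1*11/12) = sqrt(3)

Derivation: rho_1(r^11) is rotation by angle 2*pi*1*11/12, whose trace is 2*cos(2*pi*1*11/12) = sqrt(3).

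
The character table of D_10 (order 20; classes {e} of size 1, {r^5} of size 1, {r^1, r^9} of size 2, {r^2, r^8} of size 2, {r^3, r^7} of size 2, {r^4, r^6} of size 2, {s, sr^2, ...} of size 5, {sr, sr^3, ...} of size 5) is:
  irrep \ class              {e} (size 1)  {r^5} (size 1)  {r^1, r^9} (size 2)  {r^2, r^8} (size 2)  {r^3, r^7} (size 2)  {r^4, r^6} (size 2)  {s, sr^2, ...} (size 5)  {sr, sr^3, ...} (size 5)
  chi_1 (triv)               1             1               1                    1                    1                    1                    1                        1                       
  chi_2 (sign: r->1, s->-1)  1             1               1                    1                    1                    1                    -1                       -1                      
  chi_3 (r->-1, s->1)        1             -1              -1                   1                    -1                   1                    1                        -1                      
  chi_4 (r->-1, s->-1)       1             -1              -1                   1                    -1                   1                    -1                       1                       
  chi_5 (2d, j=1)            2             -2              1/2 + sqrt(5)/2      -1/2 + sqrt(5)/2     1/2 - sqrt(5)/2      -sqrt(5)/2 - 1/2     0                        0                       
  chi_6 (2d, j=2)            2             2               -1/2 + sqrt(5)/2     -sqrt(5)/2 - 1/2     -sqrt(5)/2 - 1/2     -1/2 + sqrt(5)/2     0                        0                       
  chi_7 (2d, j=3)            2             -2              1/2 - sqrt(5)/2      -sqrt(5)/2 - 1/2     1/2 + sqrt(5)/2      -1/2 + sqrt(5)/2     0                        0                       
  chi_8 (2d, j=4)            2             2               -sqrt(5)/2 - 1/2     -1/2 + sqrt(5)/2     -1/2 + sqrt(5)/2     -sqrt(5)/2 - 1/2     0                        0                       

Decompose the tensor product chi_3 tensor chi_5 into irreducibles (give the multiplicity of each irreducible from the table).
chi_3 tensor chi_5 = chi_8 (all other irreducibles have multiplicity 0).

Details: The character of a tensor product is the pointwise product (chi_3 * chi_5)(C) = chi_3(C) * chi_5(C):
  {e}: (1)*(2), {r^5}: (-1)*(-2), {r^1, r^9}: (-1)*(1/2 + sqrt(5)/2), {r^2, r^8}: (1)*(-1/2 + sqrt(5)/2), {r^3, r^7}: (-1)*(1/2 - sqrt(5)/2), {r^4, r^6}: (1)*(-sqrt(5)/2 - 1/2), {s, sr^2, ...}: (1)*(0), {sr, sr^3, ...}: (-1)*(0)
so (chi_3 * chi_5) takes values
  {e} -> 2, {r^5} -> 2, {r^1, r^9} -> -sqrt(5)/2 - 1/2, {r^2, r^8} -> -1/2 + sqrt(5)/2, {r^3, r^7} -> -1/2 + sqrt(5)/2, {r^4, r^6} -> -sqrt(5)/2 - 1/2, {s, sr^2, ...} -> 0, {sr, sr^3, ...} -> 0.
Now take the inner product of this character with each irreducible chi from the table, <chi_3*chi_5, chi> = (1/20) sum_C |C| (chi_3*chi_5)(C) conj(chi(C)):
  <chi_3*chi_5, chi_1> = (1/20)[1*(2)*conj(1) + 1*(2)*conj(1) + 2*(-sqrt(5)/2 - 1/2)*conj(1) + 2*(-1/2 + sqrt(5)/2)*conj(1) + 2*(-1/2 + sqrt(5)/2)*conj(1) + 2*(-sqrt(5)/2 - 1/2)*conj(1) + 5*(0)*conj(1) + 5*(0)*conj(1)]
      = (1/20)[(2) + (2) + (-sqrt(5) - 1) + (-1 + sqrt(5)) + (-1 + sqrt(5)) + (-sqrt(5) - 1) + (0) + (0)] = 0/20 = 0
  <chi_3*chi_5, chi_2> = (1/20)[1*(2)*conj(1) + 1*(2)*conj(1) + 2*(-sqrt(5)/2 - 1/2)*conj(1) + 2*(-1/2 + sqrt(5)/2)*conj(1) + 2*(-1/2 + sqrt(5)/2)*conj(1) + 2*(-sqrt(5)/2 - 1/2)*conj(1) + 5*(0)*conj(-1) + 5*(0)*conj(-1)]
      = (1/20)[(2) + (2) + (-sqrt(5) - 1) + (-1 + sqrt(5)) + (-1 + sqrt(5)) + (-sqrt(5) - 1) + (0) + (0)] = 0/20 = 0
  <chi_3*chi_5, chi_3> = (1/20)[1*(2)*conj(1) + 1*(2)*conj(-1) + 2*(-sqrt(5)/2 - 1/2)*conj(-1) + 2*(-1/2 + sqrt(5)/2)*conj(1) + 2*(-1/2 + sqrt(5)/2)*conj(-1) + 2*(-sqrt(5)/2 - 1/2)*conj(1) + 5*(0)*conj(1) + 5*(0)*conj(-1)]
      = (1/20)[(2) + (-2) + (1 + sqrt(5)) + (-1 + sqrt(5)) + (1 - sqrt(5)) + (-sqrt(5) - 1) + (0) + (0)] = 0/20 = 0
  <chi_3*chi_5, chi_4> = (1/20)[1*(2)*conj(1) + 1*(2)*conj(-1) + 2*(-sqrt(5)/2 - 1/2)*conj(-1) + 2*(-1/2 + sqrt(5)/2)*conj(1) + 2*(-1/2 + sqrt(5)/2)*conj(-1) + 2*(-sqrt(5)/2 - 1/2)*conj(1) + 5*(0)*conj(-1) + 5*(0)*conj(1)]
      = (1/20)[(2) + (-2) + (1 + sqrt(5)) + (-1 + sqrt(5)) + (1 - sqrt(5)) + (-sqrt(5) - 1) + (0) + (0)] = 0/20 = 0
  <chi_3*chi_5, chi_5> = (1/20)[1*(2)*conj(2) + 1*(2)*conj(-2) + 2*(-sqrt(5)/2 - 1/2)*conj(1/2 + sqrt(5)/2) + 2*(-1/2 + sqrt(5)/2)*conj(-1/2 + sqrt(5)/2) + 2*(-1/2 + sqrt(5)/2)*conj(1/2 - sqrt(5)/2) + 2*(-sqrt(5)/2 - 1/2)*conj(-sqrt(5)/2 - 1/2) + 5*(0)*conj(0) + 5*(0)*conj(0)]
      = (1/20)[(4) + (-4) + (-3 - sqrt(5)) + (3 - sqrt(5)) + (-3 + sqrt(5)) + (sqrt(5) + 3) + (0) + (0)] = 0/20 = 0
  <chi_3*chi_5, chi_6> = (1/20)[1*(2)*conj(2) + 1*(2)*conj(2) + 2*(-sqrt(5)/2 - 1/2)*conj(-1/2 + sqrt(5)/2) + 2*(-1/2 + sqrt(5)/2)*conj(-sqrt(5)/2 - 1/2) + 2*(-1/2 + sqrt(5)/2)*conj(-sqrt(5)/2 - 1/2) + 2*(-sqrt(5)/2 - 1/2)*conj(-1/2 + sqrt(5)/2) + 5*(0)*conj(0) + 5*(0)*conj(0)]
      = (1/20)[(4) + (4) + (-2) + (-2) + (-2) + (-2) + (0) + (0)] = 0/20 = 0
  <chi_3*chi_5, chi_7> = (1/20)[1*(2)*conj(2) + 1*(2)*conj(-2) + 2*(-sqrt(5)/2 - 1/2)*conj(1/2 - sqrt(5)/2) + 2*(-1/2 + sqrt(5)/2)*conj(-sqrt(5)/2 - 1/2) + 2*(-1/2 + sqrt(5)/2)*conj(1/2 + sqrt(5)/2) + 2*(-sqrt(5)/2 - 1/2)*conj(-1/2 + sqrt(5)/2) + 5*(0)*conj(0) + 5*(0)*conj(0)]
      = (1/20)[(4) + (-4) + (2) + (-2) + (2) + (-2) + (0) + (0)] = 0/20 = 0
  <chi_3*chi_5, chi_8> = (1/20)[1*(2)*conj(2) + 1*(2)*conj(2) + 2*(-sqrt(5)/2 - 1/2)*conj(-sqrt(5)/2 - 1/2) + 2*(-1/2 + sqrt(5)/2)*conj(-1/2 + sqrt(5)/2) + 2*(-1/2 + sqrt(5)/2)*conj(-1/2 + sqrt(5)/2) + 2*(-sqrt(5)/2 - 1/2)*conj(-sqrt(5)/2 - 1/2) + 5*(0)*conj(0) + 5*(0)*conj(0)]
      = (1/20)[(4) + (4) + (sqrt(5) + 3) + (3 - sqrt(5)) + (3 - sqrt(5)) + (sqrt(5) + 3) + (0) + (0)] = 20/20 = 1
Hence the multiplicities are chi_8: 1. Dimension check: dim(chi_3)*dim(chi_5) = 1*2 = 2 and sum (mult * dim) = 1*2 = 2.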